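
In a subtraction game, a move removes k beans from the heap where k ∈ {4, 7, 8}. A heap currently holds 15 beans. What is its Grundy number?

0

Build the Grundy sequence with g(k) = mex{g(k−s) : s ∈ {4, 7, 8}, s ≤ k}:
k:     0  1  2  3  4  5  6  7  8  9 10 11 12 13 14 15
g(k):  0  0  0  0  1  1  1  1  2  2  2  2  0  0  0  0
So g(15) = 0.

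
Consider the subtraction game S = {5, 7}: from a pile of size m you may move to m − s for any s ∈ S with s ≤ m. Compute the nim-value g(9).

Compute g(0), g(1), … for moves {5, 7}:
k:     0  1  2  3  4  5  6  7  8  9
g(k):  0  0  0  0  0  1  1  1  1  1
So g(9) = 1.

1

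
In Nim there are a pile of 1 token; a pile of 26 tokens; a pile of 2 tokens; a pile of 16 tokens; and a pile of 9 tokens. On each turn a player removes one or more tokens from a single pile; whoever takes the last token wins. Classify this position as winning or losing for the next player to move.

Losing position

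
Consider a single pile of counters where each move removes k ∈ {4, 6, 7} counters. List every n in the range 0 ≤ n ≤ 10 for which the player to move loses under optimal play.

0, 1, 2, 3

Compute g(0), g(1), … for moves {4, 6, 7}:
g(0) = mex{} = 0
g(1) = mex{} = 0
g(2) = mex{} = 0
g(3) = mex{} = 0
g(4) = mex{0} = 1
g(5) = mex{0} = 1
g(6) = mex{0} = 1
g(7) = mex{0} = 1
g(8) = mex{0,1} = 2
g(9) = mex{0,1} = 2
g(10) = mex{0,1} = 2
The P-positions (g = 0) in 0..10 are 0, 1, 2, 3.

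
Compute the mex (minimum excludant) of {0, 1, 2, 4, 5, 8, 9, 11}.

3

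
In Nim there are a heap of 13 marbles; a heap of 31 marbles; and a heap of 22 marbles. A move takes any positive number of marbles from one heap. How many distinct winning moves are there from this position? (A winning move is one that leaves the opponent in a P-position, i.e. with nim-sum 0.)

3

Write each in binary and XOR column by column:
  01101  (13)
  11111  (31)
  10110  (22)
  -----
  00100  (4)
The overall nim-sum is X = 4. A heap of size p has a winning move iff p XOR X < p (reduce it to p XOR X).
  13: 13 XOR 4 = 9 < 13 — winning move (to 9).
  31: 31 XOR 4 = 27 < 31 — winning move (to 27).
  22: 22 XOR 4 = 18 < 22 — winning move (to 18).
That gives 3 winning moves.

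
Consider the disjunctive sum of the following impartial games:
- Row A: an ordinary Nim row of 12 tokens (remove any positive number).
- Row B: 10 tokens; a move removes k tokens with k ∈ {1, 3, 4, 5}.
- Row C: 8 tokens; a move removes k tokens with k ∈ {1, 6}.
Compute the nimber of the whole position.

13

Row A is a plain Nim row of size 12, so its Grundy value is 12.
Build the Grundy sequence for row B with g(k) = mex{g(k−s) : s ∈ {1, 3, 4, 5}, s ≤ k}:
g(0) = mex{} = 0
g(1) = mex{0} = 1
g(2) = mex{1} = 0
g(3) = mex{0} = 1
g(4) = mex{0,1} = 2
g(5) = mex{0,1,2} = 3
g(6) = mex{0,1,3} = 2
g(7) = mex{0,1,2} = 3
g(8) = mex{1,2,3} = 0
g(9) = mex{0,2,3} = 1
g(10) = mex{1,2,3} = 0
So g(10) = 0.
Build the Grundy sequence for row C with g(k) = mex{g(k−s) : s ∈ {1, 6}, s ≤ k}:
g(0) = mex{} = 0
g(1) = mex{0} = 1
g(2) = mex{1} = 0
g(3) = mex{0} = 1
g(4) = mex{1} = 0
g(5) = mex{0} = 1
g(6) = mex{0,1} = 2
g(7) = mex{1,2} = 0
g(8) = mex{0} = 1
So g(8) = 1.
By the Sprague-Grundy theorem, the Grundy value of a sum of independent games is the XOR of the component values.
Combined value = 12 ⊕ 0 ⊕ 1 = 13.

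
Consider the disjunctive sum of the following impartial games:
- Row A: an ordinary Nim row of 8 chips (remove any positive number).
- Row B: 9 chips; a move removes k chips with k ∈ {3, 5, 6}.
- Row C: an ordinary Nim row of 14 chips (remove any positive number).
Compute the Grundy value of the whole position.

6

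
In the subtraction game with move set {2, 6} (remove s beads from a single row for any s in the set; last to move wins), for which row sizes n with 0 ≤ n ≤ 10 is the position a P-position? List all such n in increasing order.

0, 1, 4, 5, 8, 9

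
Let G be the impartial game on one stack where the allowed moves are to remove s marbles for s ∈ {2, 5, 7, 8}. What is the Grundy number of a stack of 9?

2

Compute g(0), g(1), … for moves {2, 5, 7, 8}:
g(0) = mex{} = 0
g(1) = mex{} = 0
g(2) = mex{0} = 1
g(3) = mex{0} = 1
g(4) = mex{1} = 0
g(5) = mex{0,1} = 2
g(6) = mex{0} = 1
g(7) = mex{0,1,2} = 3
g(8) = mex{0,1} = 2
g(9) = mex{0,1,3} = 2
So g(9) = 2.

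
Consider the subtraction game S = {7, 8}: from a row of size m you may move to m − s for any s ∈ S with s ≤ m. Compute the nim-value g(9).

1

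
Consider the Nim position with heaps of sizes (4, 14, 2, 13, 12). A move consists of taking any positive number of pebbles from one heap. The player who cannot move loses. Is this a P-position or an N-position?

N-position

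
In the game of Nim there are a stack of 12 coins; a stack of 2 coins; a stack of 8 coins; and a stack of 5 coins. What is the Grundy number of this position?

3

Compute the nim-sum pairwise:
12 ⊕ 2 = 14
14 ⊕ 8 = 6
6 ⊕ 5 = 3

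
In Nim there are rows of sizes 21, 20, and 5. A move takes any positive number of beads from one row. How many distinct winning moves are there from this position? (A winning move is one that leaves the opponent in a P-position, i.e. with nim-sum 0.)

3

In binary:
  10101  (21)
  10100  (20)
  00101  (5)
  -----
  00100  (4)
The overall nim-sum is X = 4. A row of size p has a winning move iff p XOR X < p (reduce it to p XOR X).
  21: 21 XOR 4 = 17 < 21 — winning move (to 17).
  20: 20 XOR 4 = 16 < 20 — winning move (to 16).
  5: 5 XOR 4 = 1 < 5 — winning move (to 1).
That gives 3 winning moves.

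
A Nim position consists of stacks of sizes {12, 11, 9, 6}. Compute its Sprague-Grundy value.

8

Write each in binary and XOR column by column:
  1100  (12)
  1011  (11)
  1001  (9)
  0110  (6)
  ----
  1000  (8)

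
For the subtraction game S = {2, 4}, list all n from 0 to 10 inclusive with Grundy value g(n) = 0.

Build the Grundy sequence with g(k) = mex{g(k−s) : s ∈ {2, 4}, s ≤ k}:
k:     0  1  2  3  4  5  6  7  8  9 10
g(k):  0  0  1  1  2  2  0  0  1  1  2
The P-positions (g = 0) in 0..10 are 0, 1, 6, 7.

0, 1, 6, 7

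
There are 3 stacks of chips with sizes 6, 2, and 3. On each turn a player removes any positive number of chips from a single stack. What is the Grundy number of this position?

7

In binary:
  110  (6)
  010  (2)
  011  (3)
  ---
  111  (7)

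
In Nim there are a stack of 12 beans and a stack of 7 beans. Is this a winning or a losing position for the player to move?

In binary:
  1100  (12)
  0111  (7)
  ----
  1011  (11)
The nim-sum is 11 ≠ 0, so this is an N-position: the player to move can win.

Winning position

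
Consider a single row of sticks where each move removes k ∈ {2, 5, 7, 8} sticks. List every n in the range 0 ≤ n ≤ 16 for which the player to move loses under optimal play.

0, 1, 4, 10, 13, 14

Build the Grundy sequence with g(k) = mex{g(k−s) : s ∈ {2, 5, 7, 8}, s ≤ k}:
k:     0  1  2  3  4  5  6  7  8  9 10 11 12 13 14 15 16
g(k):  0  0  1  1  0  2  1  3  2  2  0  3  1  0  0  1  1
The P-positions (g = 0) in 0..16 are 0, 1, 4, 10, 13, 14.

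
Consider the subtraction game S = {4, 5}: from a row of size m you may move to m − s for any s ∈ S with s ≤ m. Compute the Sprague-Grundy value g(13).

1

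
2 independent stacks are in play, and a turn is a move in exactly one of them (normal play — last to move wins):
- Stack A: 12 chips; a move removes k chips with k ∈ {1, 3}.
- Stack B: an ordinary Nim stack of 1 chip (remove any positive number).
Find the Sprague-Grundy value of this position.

1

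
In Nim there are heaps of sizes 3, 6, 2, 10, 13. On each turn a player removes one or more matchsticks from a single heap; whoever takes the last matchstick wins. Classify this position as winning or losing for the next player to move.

Losing position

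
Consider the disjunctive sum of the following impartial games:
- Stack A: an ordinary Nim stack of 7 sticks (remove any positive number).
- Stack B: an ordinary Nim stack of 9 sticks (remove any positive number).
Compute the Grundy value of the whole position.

14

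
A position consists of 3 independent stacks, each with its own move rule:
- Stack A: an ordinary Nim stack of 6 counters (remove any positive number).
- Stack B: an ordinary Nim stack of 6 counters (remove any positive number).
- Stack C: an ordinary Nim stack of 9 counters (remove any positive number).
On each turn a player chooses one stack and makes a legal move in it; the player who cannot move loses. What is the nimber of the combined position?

Stack A is a plain Nim stack of size 6, so its Grundy value is 6.
Stack B is a plain Nim stack of size 6, so its Grundy value is 6.
Stack C is a plain Nim stack of size 9, so its Grundy value is 9.
By the Sprague-Grundy theorem, the Grundy value of a sum of independent games is the XOR of the component values.
Combined value = 6 XOR 6 XOR 9 = 9.

9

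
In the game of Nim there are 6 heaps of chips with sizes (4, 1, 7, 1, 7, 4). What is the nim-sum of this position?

0

Nim-sum: 4 XOR 1 XOR 7 XOR 1 XOR 7 XOR 4 = 0.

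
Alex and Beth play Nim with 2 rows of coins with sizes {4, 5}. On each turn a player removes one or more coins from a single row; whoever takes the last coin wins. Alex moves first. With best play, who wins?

In binary:
  100  (4)
  101  (5)
  ---
  001  (1)
The nim-sum is 1 ≠ 0, so this is an N-position: the player to move can win; Alex has a winning move.

Alex wins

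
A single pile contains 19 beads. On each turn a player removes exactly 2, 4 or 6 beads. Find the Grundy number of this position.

1

Build the Grundy sequence with g(k) = mex{g(k−s) : s ∈ {2, 4, 6}, s ≤ k}:
k:     0  1  2  3  4  5  6  7  8  9 10 11 12 13 14 15 16 17 18 19
g(k):  0  0  1  1  2  2  3  3  0  0  1  1  2  2  3  3  0  0  1  1
So g(19) = 1.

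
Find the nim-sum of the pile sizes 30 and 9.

Compute the nim-sum pairwise:
30 ⊕ 9 = 23

23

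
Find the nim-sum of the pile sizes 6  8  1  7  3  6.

13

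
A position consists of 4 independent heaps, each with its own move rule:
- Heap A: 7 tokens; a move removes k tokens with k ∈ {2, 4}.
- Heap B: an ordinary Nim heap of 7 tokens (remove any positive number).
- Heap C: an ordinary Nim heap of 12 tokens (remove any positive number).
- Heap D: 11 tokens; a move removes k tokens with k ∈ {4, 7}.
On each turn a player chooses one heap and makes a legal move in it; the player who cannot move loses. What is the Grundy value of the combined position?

Build the Grundy sequence for heap A with g(k) = mex{g(k−s) : s ∈ {2, 4}, s ≤ k}:
g(0) = mex{} = 0
g(1) = mex{} = 0
g(2) = mex{0} = 1
g(3) = mex{0} = 1
g(4) = mex{0,1} = 2
g(5) = mex{0,1} = 2
g(6) = mex{1,2} = 0
g(7) = mex{1,2} = 0
So g(7) = 0.
Heap B is a plain Nim heap of size 7, so its Grundy value is 7.
Heap C is a plain Nim heap of size 12, so its Grundy value is 12.
Grundy values for heap D (subtraction set {4, 7}):
g(0) = mex{} = 0
g(1) = mex{} = 0
g(2) = mex{} = 0
g(3) = mex{} = 0
g(4) = mex{0} = 1
g(5) = mex{0} = 1
g(6) = mex{0} = 1
g(7) = mex{0} = 1
g(8) = mex{0,1} = 2
g(9) = mex{0,1} = 2
g(10) = mex{0,1} = 2
g(11) = mex{1} = 0
So g(11) = 0.
By the Sprague-Grundy theorem, the Grundy value of a sum of independent games is the XOR of the component values.
Combined value = 0 XOR 7 XOR 12 XOR 0 = 11.

11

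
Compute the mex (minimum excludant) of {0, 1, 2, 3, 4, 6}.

The values 0, 1, 2, 3, 4 are all present; 5 is the first non-negative integer missing from the set.

5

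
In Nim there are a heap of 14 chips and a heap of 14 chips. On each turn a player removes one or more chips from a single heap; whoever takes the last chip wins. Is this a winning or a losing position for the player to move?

Losing position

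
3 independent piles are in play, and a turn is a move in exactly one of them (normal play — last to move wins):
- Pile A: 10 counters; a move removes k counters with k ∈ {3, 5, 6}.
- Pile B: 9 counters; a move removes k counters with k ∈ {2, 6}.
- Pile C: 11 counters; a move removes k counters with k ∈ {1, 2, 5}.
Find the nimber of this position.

For pile A, compute g(0), g(1), … with moves {3, 5, 6}:
g(0) = mex{} = 0
g(1) = mex{} = 0
g(2) = mex{} = 0
g(3) = mex{0} = 1
g(4) = mex{0} = 1
g(5) = mex{0} = 1
g(6) = mex{0,1} = 2
g(7) = mex{0,1} = 2
g(8) = mex{0,1} = 2
g(9) = mex{1,2} = 0
g(10) = mex{1,2} = 0
So g(10) = 0.
Grundy values for pile B (subtraction set {2, 6}):
g(0) = mex{} = 0
g(1) = mex{} = 0
g(2) = mex{0} = 1
g(3) = mex{0} = 1
g(4) = mex{1} = 0
g(5) = mex{1} = 0
g(6) = mex{0} = 1
g(7) = mex{0} = 1
g(8) = mex{1} = 0
g(9) = mex{1} = 0
So g(9) = 0.
For pile C, compute g(0), g(1), … with moves {1, 2, 5}:
k:     0  1  2  3  4  5  6  7  8  9 10 11
g(k):  0  1  2  0  1  2  0  1  2  0  1  2
So g(11) = 2.
By the Sprague-Grundy theorem, the Grundy value of a sum of independent games is the XOR of the component values.
Combined value = 0 XOR 0 XOR 2 = 2.

2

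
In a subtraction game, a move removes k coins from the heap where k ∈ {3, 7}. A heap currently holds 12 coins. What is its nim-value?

0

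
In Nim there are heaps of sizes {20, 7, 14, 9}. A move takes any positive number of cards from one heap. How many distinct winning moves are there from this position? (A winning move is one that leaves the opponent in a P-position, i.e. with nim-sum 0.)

1

In binary:
  10100  (20)
  00111  (7)
  01110  (14)
  01001  (9)
  -----
  10100  (20)
The overall nim-sum is X = 20. A heap of size p has a winning move iff p XOR X < p (reduce it to p XOR X).
  20: 20 XOR 20 = 0 < 20 — winning move (to 0).
  7: 7 XOR 20 = 19 ≥ 7 — no move.
  14: 14 XOR 20 = 26 ≥ 14 — no move.
  9: 9 XOR 20 = 29 ≥ 9 — no move.
That gives 1 winning move.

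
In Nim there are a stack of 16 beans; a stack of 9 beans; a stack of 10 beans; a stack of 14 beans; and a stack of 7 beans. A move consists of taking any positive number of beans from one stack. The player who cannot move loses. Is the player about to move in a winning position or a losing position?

Winning position

Compute the nim-sum pairwise:
16 XOR 9 = 25
25 XOR 10 = 19
19 XOR 14 = 29
29 XOR 7 = 26
The nim-sum is 26 ≠ 0, so this is an N-position: the player to move can win.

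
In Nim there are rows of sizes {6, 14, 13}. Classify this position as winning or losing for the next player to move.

Winning position

In binary:
  0110  (6)
  1110  (14)
  1101  (13)
  ----
  0101  (5)
The nim-sum is 5 ≠ 0, so this is an N-position: the player to move can win.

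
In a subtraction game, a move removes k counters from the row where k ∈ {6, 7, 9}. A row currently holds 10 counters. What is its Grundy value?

Grundy values for subtraction set {6, 7, 9}:
g(0) = mex{} = 0
g(1) = mex{} = 0
g(2) = mex{} = 0
g(3) = mex{} = 0
g(4) = mex{} = 0
g(5) = mex{} = 0
g(6) = mex{0} = 1
g(7) = mex{0} = 1
g(8) = mex{0} = 1
g(9) = mex{0} = 1
g(10) = mex{0} = 1
So g(10) = 1.

1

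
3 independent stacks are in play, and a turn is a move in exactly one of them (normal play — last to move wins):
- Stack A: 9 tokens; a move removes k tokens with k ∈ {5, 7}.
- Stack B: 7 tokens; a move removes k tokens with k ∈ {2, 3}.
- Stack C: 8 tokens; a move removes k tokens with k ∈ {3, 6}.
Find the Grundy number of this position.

2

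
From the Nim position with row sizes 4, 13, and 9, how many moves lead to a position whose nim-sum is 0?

0

Compute the nim-sum pairwise:
4 XOR 13 = 9
9 XOR 9 = 0
The nim-sum is already 0, so every move leaves a nonzero nim-sum — there are no winning moves.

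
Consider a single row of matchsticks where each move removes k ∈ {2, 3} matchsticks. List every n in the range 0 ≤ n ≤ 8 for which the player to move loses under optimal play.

0, 1, 5, 6

Compute g(0), g(1), … for moves {2, 3}:
k:     0  1  2  3  4  5  6  7  8
g(k):  0  0  1  1  2  0  0  1  1
The P-positions (g = 0) in 0..8 are 0, 1, 5, 6.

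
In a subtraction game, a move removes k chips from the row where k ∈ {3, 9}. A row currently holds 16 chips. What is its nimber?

Grundy values for subtraction set {3, 9}:
k:     0  1  2  3  4  5  6  7  8  9 10 11 12 13 14 15 16
g(k):  0  0  0  1  1  1  0  0  0  1  1  1  0  0  0  1  1
So g(16) = 1.

1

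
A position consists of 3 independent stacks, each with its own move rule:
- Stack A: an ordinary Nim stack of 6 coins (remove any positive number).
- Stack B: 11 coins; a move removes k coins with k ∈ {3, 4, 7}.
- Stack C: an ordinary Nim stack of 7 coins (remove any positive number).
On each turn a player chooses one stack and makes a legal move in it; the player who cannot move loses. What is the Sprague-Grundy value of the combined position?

1

Stack A is a plain Nim stack of size 6, so its Grundy value is 6.
For stack B, compute g(0), g(1), … with moves {3, 4, 7}:
k:     0  1  2  3  4  5  6  7  8  9 10 11
g(k):  0  0  0  1  1  1  2  2  2  3  0  0
So g(11) = 0.
Stack C is a plain Nim stack of size 7, so its Grundy value is 7.
By the Sprague-Grundy theorem, the Grundy value of a sum of independent games is the XOR of the component values.
Combined value = 6 XOR 0 XOR 7 = 1.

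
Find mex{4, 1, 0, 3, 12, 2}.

The values 0, 1, 2, 3, 4 are all present; 5 is the first non-negative integer missing from the set.

5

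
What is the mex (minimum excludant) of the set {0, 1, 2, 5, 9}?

3

The values 0, 1, 2 are all present; 3 is the first non-negative integer missing from the set.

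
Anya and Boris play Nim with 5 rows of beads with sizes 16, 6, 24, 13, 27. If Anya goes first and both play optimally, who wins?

Write each in binary and XOR column by column:
  10000  (16)
  00110  (6)
  11000  (24)
  01101  (13)
  11011  (27)
  -----
  11000  (24)
The nim-sum is 24 ≠ 0, so this is an N-position: the player to move can win; Anya has a winning move.

Anya wins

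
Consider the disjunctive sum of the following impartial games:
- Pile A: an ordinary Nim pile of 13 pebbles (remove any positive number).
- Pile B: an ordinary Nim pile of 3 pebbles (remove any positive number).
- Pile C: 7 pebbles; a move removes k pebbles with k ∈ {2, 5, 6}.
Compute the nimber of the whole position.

Pile A is a plain Nim pile of size 13, so its Grundy value is 13.
Pile B is a plain Nim pile of size 3, so its Grundy value is 3.
Build the Grundy sequence for pile C with g(k) = mex{g(k−s) : s ∈ {2, 5, 6}, s ≤ k}:
k:     0  1  2  3  4  5  6  7
g(k):  0  0  1  1  0  2  1  3
So g(7) = 3.
The value of a disjunctive sum is the nim-sum of the parts.
Combined value = 13 ⊕ 3 ⊕ 3 = 13.

13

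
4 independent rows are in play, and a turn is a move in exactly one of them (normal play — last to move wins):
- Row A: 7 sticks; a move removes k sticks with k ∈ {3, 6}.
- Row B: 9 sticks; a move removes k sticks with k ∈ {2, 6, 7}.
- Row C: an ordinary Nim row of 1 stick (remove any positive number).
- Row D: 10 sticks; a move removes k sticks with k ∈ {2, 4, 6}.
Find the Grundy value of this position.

2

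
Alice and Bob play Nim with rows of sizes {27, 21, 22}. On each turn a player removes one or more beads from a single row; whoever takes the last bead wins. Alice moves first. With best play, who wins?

Alice wins

Compute the nim-sum pairwise:
27 ^ 21 = 14
14 ^ 22 = 24
The nim-sum is 24 ≠ 0, so this is an N-position: the player to move can win; Alice has a winning move.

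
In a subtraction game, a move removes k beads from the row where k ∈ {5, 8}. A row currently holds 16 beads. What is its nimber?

0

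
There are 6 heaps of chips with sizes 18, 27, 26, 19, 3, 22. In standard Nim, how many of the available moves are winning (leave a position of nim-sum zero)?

Compute the nim-sum pairwise:
18 ^ 27 = 9
9 ^ 26 = 19
19 ^ 19 = 0
0 ^ 3 = 3
3 ^ 22 = 21
The overall nim-sum is X = 21. A heap of size p has a winning move iff p XOR X < p (reduce it to p XOR X).
  18: 18 XOR 21 = 7 < 18 — winning move (to 7).
  27: 27 XOR 21 = 14 < 27 — winning move (to 14).
  26: 26 XOR 21 = 15 < 26 — winning move (to 15).
  19: 19 XOR 21 = 6 < 19 — winning move (to 6).
  3: 3 XOR 21 = 22 ≥ 3 — no move.
  22: 22 XOR 21 = 3 < 22 — winning move (to 3).
That gives 5 winning moves.

5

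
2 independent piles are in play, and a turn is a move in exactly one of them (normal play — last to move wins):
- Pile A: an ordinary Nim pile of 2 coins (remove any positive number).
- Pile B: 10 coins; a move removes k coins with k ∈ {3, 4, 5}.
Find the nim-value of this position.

Pile A is a plain Nim pile of size 2, so its Grundy value is 2.
Grundy values for pile B (subtraction set {3, 4, 5}):
g(0) = mex{} = 0
g(1) = mex{} = 0
g(2) = mex{} = 0
g(3) = mex{0} = 1
g(4) = mex{0} = 1
g(5) = mex{0} = 1
g(6) = mex{0,1} = 2
g(7) = mex{0,1} = 2
g(8) = mex{1} = 0
g(9) = mex{1,2} = 0
g(10) = mex{1,2} = 0
So g(10) = 0.
By the Sprague-Grundy theorem, the Grundy value of a sum of independent games is the XOR of the component values.
Combined value = 2 ⊕ 0 = 2.

2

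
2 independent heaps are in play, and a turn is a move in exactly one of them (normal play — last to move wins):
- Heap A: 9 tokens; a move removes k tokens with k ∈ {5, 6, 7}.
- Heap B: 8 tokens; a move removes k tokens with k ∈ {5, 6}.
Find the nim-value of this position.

For heap A, compute g(0), g(1), … with moves {5, 6, 7}:
k:     0  1  2  3  4  5  6  7  8  9
g(k):  0  0  0  0  0  1  1  1  1  1
So g(9) = 1.
For heap B, compute g(0), g(1), … with moves {5, 6}:
g(0) = mex{} = 0
g(1) = mex{} = 0
g(2) = mex{} = 0
g(3) = mex{} = 0
g(4) = mex{} = 0
g(5) = mex{0} = 1
g(6) = mex{0} = 1
g(7) = mex{0} = 1
g(8) = mex{0} = 1
So g(8) = 1.
The value of a disjunctive sum is the nim-sum of the parts.
Combined value = 1 XOR 1 = 0.

0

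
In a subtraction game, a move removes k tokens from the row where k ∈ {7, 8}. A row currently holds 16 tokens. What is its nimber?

Grundy values for subtraction set {7, 8}:
k:     0  1  2  3  4  5  6  7  8  9 10 11 12 13 14 15 16
g(k):  0  0  0  0  0  0  0  1  1  1  1  1  1  1  2  0  0
So g(16) = 0.

0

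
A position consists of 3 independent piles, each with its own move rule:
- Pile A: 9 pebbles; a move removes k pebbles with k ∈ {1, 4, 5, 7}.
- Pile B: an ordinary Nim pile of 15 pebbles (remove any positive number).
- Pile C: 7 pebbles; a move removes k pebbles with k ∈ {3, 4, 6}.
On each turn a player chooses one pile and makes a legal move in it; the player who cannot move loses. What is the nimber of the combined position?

12

Build the Grundy sequence for pile A with g(k) = mex{g(k−s) : s ∈ {1, 4, 5, 7}, s ≤ k}:
k:     0  1  2  3  4  5  6  7  8  9
g(k):  0  1  0  1  2  3  2  3  0  1
So g(9) = 1.
Pile B is a plain Nim pile of size 15, so its Grundy value is 15.
Grundy values for pile C (subtraction set {3, 4, 6}):
k:     0  1  2  3  4  5  6  7
g(k):  0  0  0  1  1  1  2  2
So g(7) = 2.
The value of a disjunctive sum is the nim-sum of the parts.
Combined value = 1 XOR 15 XOR 2 = 12.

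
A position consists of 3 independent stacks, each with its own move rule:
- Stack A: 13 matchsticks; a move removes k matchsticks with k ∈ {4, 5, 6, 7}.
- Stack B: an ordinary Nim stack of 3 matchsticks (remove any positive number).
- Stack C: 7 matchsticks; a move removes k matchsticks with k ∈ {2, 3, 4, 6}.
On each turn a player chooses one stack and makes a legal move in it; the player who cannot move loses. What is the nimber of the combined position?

0

For stack A, compute g(0), g(1), … with moves {4, 5, 6, 7}:
k:     0  1  2  3  4  5  6  7  8  9 10 11 12 13
g(k):  0  0  0  0  1  1  1  1  2  2  2  0  0  0
So g(13) = 0.
Stack B is a plain Nim stack of size 3, so its Grundy value is 3.
For stack C, compute g(0), g(1), … with moves {2, 3, 4, 6}:
k:     0  1  2  3  4  5  6  7
g(k):  0  0  1  1  2  2  3  3
So g(7) = 3.
The value of a disjunctive sum is the nim-sum of the parts.
Combined value = 0 XOR 3 XOR 3 = 0.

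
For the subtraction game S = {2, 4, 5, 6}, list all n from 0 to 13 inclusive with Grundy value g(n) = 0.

0, 1, 8, 9

Compute g(0), g(1), … for moves {2, 4, 5, 6}:
k:     0  1  2  3  4  5  6  7  8  9 10 11 12 13
g(k):  0  0  1  1  2  2  3  3  0  0  1  1  2  2
The P-positions (g = 0) in 0..13 are 0, 1, 8, 9.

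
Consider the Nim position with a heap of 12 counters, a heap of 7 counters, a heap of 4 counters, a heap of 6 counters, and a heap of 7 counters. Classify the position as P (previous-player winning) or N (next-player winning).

N-position

Compute the nim-sum pairwise:
12 ⊕ 7 = 11
11 ⊕ 4 = 15
15 ⊕ 6 = 9
9 ⊕ 7 = 14
The nim-sum is 14 ≠ 0, so this is an N-position: the player to move can win.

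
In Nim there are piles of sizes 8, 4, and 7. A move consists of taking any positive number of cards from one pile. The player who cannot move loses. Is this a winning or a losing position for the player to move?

Compute the nim-sum pairwise:
8 ⊕ 4 = 12
12 ⊕ 7 = 11
The nim-sum is 11 ≠ 0, so this is an N-position: the player to move can win.

Winning position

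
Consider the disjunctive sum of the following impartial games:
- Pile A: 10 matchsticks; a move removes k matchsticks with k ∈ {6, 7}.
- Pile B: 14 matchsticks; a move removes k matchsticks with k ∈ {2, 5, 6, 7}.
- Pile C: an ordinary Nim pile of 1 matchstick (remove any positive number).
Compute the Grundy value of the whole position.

Grundy values for pile A (subtraction set {6, 7}):
g(0) = mex{} = 0
g(1) = mex{} = 0
g(2) = mex{} = 0
g(3) = mex{} = 0
g(4) = mex{} = 0
g(5) = mex{} = 0
g(6) = mex{0} = 1
g(7) = mex{0} = 1
g(8) = mex{0} = 1
g(9) = mex{0} = 1
g(10) = mex{0} = 1
So g(10) = 1.
Build the Grundy sequence for pile B with g(k) = mex{g(k−s) : s ∈ {2, 5, 6, 7}, s ≤ k}:
g(0) = mex{} = 0
g(1) = mex{} = 0
g(2) = mex{0} = 1
g(3) = mex{0} = 1
g(4) = mex{1} = 0
g(5) = mex{0,1} = 2
g(6) = mex{0} = 1
g(7) = mex{0,1,2} = 3
g(8) = mex{0,1} = 2
g(9) = mex{0,1,3} = 2
g(10) = mex{0,1,2} = 3
g(11) = mex{0,1,2} = 3
g(12) = mex{1,2,3} = 0
g(13) = mex{1,2,3} = 0
g(14) = mex{0,2,3} = 1
So g(14) = 1.
Pile C is a plain Nim pile of size 1, so its Grundy value is 1.
The value of a disjunctive sum is the nim-sum of the parts.
Combined value = 1 ⊕ 1 ⊕ 1 = 1.

1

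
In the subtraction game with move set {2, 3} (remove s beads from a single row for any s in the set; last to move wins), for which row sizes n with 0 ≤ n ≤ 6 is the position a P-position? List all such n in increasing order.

Compute g(0), g(1), … for moves {2, 3}:
g(0) = mex{} = 0
g(1) = mex{} = 0
g(2) = mex{0} = 1
g(3) = mex{0} = 1
g(4) = mex{0,1} = 2
g(5) = mex{1} = 0
g(6) = mex{1,2} = 0
The P-positions (g = 0) in 0..6 are 0, 1, 5, 6.

0, 1, 5, 6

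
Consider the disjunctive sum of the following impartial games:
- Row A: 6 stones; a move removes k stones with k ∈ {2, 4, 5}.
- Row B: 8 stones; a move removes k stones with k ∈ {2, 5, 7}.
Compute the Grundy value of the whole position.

Grundy values for row A (subtraction set {2, 4, 5}):
k:     0  1  2  3  4  5  6
g(k):  0  0  1  1  2  2  3
So g(6) = 3.
Build the Grundy sequence for row B with g(k) = mex{g(k−s) : s ∈ {2, 5, 7}, s ≤ k}:
g(0) = mex{} = 0
g(1) = mex{} = 0
g(2) = mex{0} = 1
g(3) = mex{0} = 1
g(4) = mex{1} = 0
g(5) = mex{0,1} = 2
g(6) = mex{0} = 1
g(7) = mex{0,1,2} = 3
g(8) = mex{0,1} = 2
So g(8) = 2.
The value of a disjunctive sum is the nim-sum of the parts.
Combined value = 3 ⊕ 2 = 1.

1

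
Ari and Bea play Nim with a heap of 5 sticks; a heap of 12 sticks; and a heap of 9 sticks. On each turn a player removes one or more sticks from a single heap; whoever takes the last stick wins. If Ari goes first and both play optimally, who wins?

Nim-sum: 5 ⊕ 12 ⊕ 9 = 0.
The nim-sum is 0, so this is a P-position: the player to move is in a losing position under optimal play; Ari is about to move from it and so loses — Bea wins.

Bea wins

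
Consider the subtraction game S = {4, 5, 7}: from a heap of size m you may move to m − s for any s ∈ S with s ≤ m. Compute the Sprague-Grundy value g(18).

1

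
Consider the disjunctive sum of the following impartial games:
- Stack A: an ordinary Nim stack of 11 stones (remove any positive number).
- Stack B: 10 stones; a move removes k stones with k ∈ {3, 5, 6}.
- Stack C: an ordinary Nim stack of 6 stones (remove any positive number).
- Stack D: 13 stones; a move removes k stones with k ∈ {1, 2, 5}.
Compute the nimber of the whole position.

Stack A is a plain Nim stack of size 11, so its Grundy value is 11.
Build the Grundy sequence for stack B with g(k) = mex{g(k−s) : s ∈ {3, 5, 6}, s ≤ k}:
g(0) = mex{} = 0
g(1) = mex{} = 0
g(2) = mex{} = 0
g(3) = mex{0} = 1
g(4) = mex{0} = 1
g(5) = mex{0} = 1
g(6) = mex{0,1} = 2
g(7) = mex{0,1} = 2
g(8) = mex{0,1} = 2
g(9) = mex{1,2} = 0
g(10) = mex{1,2} = 0
So g(10) = 0.
Stack C is a plain Nim stack of size 6, so its Grundy value is 6.
For stack D, compute g(0), g(1), … with moves {1, 2, 5}:
k:     0  1  2  3  4  5  6  7  8  9 10 11 12 13
g(k):  0  1  2  0  1  2  0  1  2  0  1  2  0  1
So g(13) = 1.
The value of a disjunctive sum is the nim-sum of the parts.
Combined value = 11 ⊕ 0 ⊕ 6 ⊕ 1 = 12.

12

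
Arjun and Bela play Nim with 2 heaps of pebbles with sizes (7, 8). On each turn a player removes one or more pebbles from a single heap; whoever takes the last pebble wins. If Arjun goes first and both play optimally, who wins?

Arjun wins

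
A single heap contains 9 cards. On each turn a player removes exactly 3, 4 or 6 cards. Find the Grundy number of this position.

Build the Grundy sequence with g(k) = mex{g(k−s) : s ∈ {3, 4, 6}, s ≤ k}:
g(0) = mex{} = 0
g(1) = mex{} = 0
g(2) = mex{} = 0
g(3) = mex{0} = 1
g(4) = mex{0} = 1
g(5) = mex{0} = 1
g(6) = mex{0,1} = 2
g(7) = mex{0,1} = 2
g(8) = mex{0,1} = 2
g(9) = mex{1,2} = 0
So g(9) = 0.

0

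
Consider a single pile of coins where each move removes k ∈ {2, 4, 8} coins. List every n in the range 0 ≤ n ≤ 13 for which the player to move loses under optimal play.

0, 1, 6, 7, 12, 13

Grundy values for subtraction set {2, 4, 8}:
k:     0  1  2  3  4  5  6  7  8  9 10 11 12 13
g(k):  0  0  1  1  2  2  0  0  1  1  2  2  0  0
The P-positions (g = 0) in 0..13 are 0, 1, 6, 7, 12, 13.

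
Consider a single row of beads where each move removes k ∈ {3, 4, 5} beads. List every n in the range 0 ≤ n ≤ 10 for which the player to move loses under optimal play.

0, 1, 2, 8, 9, 10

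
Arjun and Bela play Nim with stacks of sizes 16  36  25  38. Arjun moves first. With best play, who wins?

Compute the nim-sum pairwise:
16 ^ 36 = 52
52 ^ 25 = 45
45 ^ 38 = 11
The nim-sum is 11 ≠ 0, so this is an N-position: the player to move can win; Arjun has a winning move.

Arjun wins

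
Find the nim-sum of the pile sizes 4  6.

2

Compute the nim-sum pairwise:
4 ⊕ 6 = 2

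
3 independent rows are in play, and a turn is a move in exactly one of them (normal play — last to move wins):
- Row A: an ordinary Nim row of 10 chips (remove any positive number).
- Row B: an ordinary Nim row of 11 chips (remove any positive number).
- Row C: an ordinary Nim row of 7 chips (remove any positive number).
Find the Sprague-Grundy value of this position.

Row A is a plain Nim row of size 10, so its Grundy value is 10.
Row B is a plain Nim row of size 11, so its Grundy value is 11.
Row C is a plain Nim row of size 7, so its Grundy value is 7.
By the Sprague-Grundy theorem, the Grundy value of a sum of independent games is the XOR of the component values.
Combined value = 10 XOR 11 XOR 7 = 6.

6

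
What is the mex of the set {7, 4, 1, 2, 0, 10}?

3

The values 0, 1, 2 are all present; 3 is the first non-negative integer missing from the set.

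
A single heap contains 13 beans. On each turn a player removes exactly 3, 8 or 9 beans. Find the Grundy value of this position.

Compute g(0), g(1), … for moves {3, 8, 9}:
k:     0  1  2  3  4  5  6  7  8  9 10 11 12 13
g(k):  0  0  0  1  1  1  0  0  2  1  1  3  0  0
So g(13) = 0.

0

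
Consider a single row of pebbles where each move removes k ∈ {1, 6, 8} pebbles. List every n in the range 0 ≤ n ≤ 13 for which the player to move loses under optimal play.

Build the Grundy sequence with g(k) = mex{g(k−s) : s ∈ {1, 6, 8}, s ≤ k}:
g(0) = mex{} = 0
g(1) = mex{0} = 1
g(2) = mex{1} = 0
g(3) = mex{0} = 1
g(4) = mex{1} = 0
g(5) = mex{0} = 1
g(6) = mex{0,1} = 2
g(7) = mex{1,2} = 0
g(8) = mex{0} = 1
g(9) = mex{1} = 0
g(10) = mex{0} = 1
g(11) = mex{1} = 0
g(12) = mex{0,2} = 1
g(13) = mex{0,1} = 2
The P-positions (g = 0) in 0..13 are 0, 2, 4, 7, 9, 11.

0, 2, 4, 7, 9, 11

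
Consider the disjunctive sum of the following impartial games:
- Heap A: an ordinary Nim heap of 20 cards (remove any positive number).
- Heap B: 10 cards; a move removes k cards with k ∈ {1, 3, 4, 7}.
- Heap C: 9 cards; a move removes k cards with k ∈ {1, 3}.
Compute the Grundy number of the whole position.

Heap A is a plain Nim heap of size 20, so its Grundy value is 20.
Grundy values for heap B (subtraction set {1, 3, 4, 7}):
k:     0  1  2  3  4  5  6  7  8  9 10
g(k):  0  1  0  1  2  3  2  3  0  1  0
So g(10) = 0.
For heap C, compute g(0), g(1), … with moves {1, 3}:
g(0) = mex{} = 0
g(1) = mex{0} = 1
g(2) = mex{1} = 0
g(3) = mex{0} = 1
g(4) = mex{1} = 0
g(5) = mex{0} = 1
g(6) = mex{1} = 0
g(7) = mex{0} = 1
g(8) = mex{1} = 0
g(9) = mex{0} = 1
So g(9) = 1.
By the Sprague-Grundy theorem, the Grundy value of a sum of independent games is the XOR of the component values.
Combined value = 20 ⊕ 0 ⊕ 1 = 21.

21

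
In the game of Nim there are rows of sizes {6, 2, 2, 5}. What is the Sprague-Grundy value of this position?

Nim-sum: 6 ^ 2 ^ 2 ^ 5 = 3.

3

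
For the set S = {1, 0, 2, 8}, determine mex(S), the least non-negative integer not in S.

The values 0, 1, 2 are all present; 3 is the first non-negative integer missing from the set.

3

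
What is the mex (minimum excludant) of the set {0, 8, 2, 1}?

The values 0, 1, 2 are all present; 3 is the first non-negative integer missing from the set.

3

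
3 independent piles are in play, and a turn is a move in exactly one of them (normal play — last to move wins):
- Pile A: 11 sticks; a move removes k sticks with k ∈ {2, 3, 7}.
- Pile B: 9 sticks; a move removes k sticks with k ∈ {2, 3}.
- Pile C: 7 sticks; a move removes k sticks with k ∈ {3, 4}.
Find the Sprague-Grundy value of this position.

2

Grundy values for pile A (subtraction set {2, 3, 7}):
g(0) = mex{} = 0
g(1) = mex{} = 0
g(2) = mex{0} = 1
g(3) = mex{0} = 1
g(4) = mex{0,1} = 2
g(5) = mex{1} = 0
g(6) = mex{1,2} = 0
g(7) = mex{0,2} = 1
g(8) = mex{0} = 1
g(9) = mex{0,1} = 2
g(10) = mex{1} = 0
g(11) = mex{1,2} = 0
So g(11) = 0.
Grundy values for pile B (subtraction set {2, 3}):
g(0) = mex{} = 0
g(1) = mex{} = 0
g(2) = mex{0} = 1
g(3) = mex{0} = 1
g(4) = mex{0,1} = 2
g(5) = mex{1} = 0
g(6) = mex{1,2} = 0
g(7) = mex{0,2} = 1
g(8) = mex{0} = 1
g(9) = mex{0,1} = 2
So g(9) = 2.
Grundy values for pile C (subtraction set {3, 4}):
g(0) = mex{} = 0
g(1) = mex{} = 0
g(2) = mex{} = 0
g(3) = mex{0} = 1
g(4) = mex{0} = 1
g(5) = mex{0} = 1
g(6) = mex{0,1} = 2
g(7) = mex{1} = 0
So g(7) = 0.
The value of a disjunctive sum is the nim-sum of the parts.
Combined value = 0 XOR 2 XOR 0 = 2.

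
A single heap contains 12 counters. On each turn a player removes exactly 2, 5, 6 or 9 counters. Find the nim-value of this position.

Grundy values for subtraction set {2, 5, 6, 9}:
g(0) = mex{} = 0
g(1) = mex{} = 0
g(2) = mex{0} = 1
g(3) = mex{0} = 1
g(4) = mex{1} = 0
g(5) = mex{0,1} = 2
g(6) = mex{0} = 1
g(7) = mex{0,1,2} = 3
g(8) = mex{1} = 0
g(9) = mex{0,1,3} = 2
g(10) = mex{0,2} = 1
g(11) = mex{1,2} = 0
g(12) = mex{1,3} = 0
So g(12) = 0.

0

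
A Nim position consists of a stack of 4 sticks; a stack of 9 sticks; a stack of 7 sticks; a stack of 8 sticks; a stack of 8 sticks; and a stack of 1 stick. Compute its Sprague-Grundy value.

Nim-sum: 4 XOR 9 XOR 7 XOR 8 XOR 8 XOR 1 = 11.

11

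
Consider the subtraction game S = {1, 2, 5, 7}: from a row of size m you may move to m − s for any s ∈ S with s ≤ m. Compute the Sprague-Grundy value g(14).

2

Compute g(0), g(1), … for moves {1, 2, 5, 7}:
k:     0  1  2  3  4  5  6  7  8  9 10 11 12 13 14
g(k):  0  1  2  0  1  2  0  1  2  0  1  2  0  1  2
So g(14) = 2.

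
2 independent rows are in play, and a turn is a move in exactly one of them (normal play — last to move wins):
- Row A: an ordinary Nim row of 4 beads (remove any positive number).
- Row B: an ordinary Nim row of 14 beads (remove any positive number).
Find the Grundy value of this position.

10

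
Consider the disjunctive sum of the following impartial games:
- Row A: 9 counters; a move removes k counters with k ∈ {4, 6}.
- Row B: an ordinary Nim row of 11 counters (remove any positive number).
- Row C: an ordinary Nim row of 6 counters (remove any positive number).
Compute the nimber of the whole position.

15

Grundy values for row A (subtraction set {4, 6}):
k:     0  1  2  3  4  5  6  7  8  9
g(k):  0  0  0  0  1  1  1  1  2  2
So g(9) = 2.
Row B is a plain Nim row of size 11, so its Grundy value is 11.
Row C is a plain Nim row of size 6, so its Grundy value is 6.
The value of a disjunctive sum is the nim-sum of the parts.
Combined value = 2 XOR 11 XOR 6 = 15.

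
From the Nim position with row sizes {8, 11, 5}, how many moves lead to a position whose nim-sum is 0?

Compute the nim-sum pairwise:
8 ⊕ 11 = 3
3 ⊕ 5 = 6
The overall nim-sum is X = 6. A row of size p has a winning move iff p XOR X < p (reduce it to p XOR X).
  8: 8 XOR 6 = 14 ≥ 8 — no move.
  11: 11 XOR 6 = 13 ≥ 11 — no move.
  5: 5 XOR 6 = 3 < 5 — winning move (to 3).
That gives 1 winning move.

1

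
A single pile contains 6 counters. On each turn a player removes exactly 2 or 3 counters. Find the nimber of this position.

Compute g(0), g(1), … for moves {2, 3}:
g(0) = mex{} = 0
g(1) = mex{} = 0
g(2) = mex{0} = 1
g(3) = mex{0} = 1
g(4) = mex{0,1} = 2
g(5) = mex{1} = 0
g(6) = mex{1,2} = 0
So g(6) = 0.

0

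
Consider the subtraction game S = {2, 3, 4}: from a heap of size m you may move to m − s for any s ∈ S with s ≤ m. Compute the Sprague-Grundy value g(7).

Compute g(0), g(1), … for moves {2, 3, 4}:
g(0) = mex{} = 0
g(1) = mex{} = 0
g(2) = mex{0} = 1
g(3) = mex{0} = 1
g(4) = mex{0,1} = 2
g(5) = mex{0,1} = 2
g(6) = mex{1,2} = 0
g(7) = mex{1,2} = 0
So g(7) = 0.

0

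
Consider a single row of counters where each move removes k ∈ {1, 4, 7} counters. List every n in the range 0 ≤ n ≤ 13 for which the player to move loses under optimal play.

Build the Grundy sequence with g(k) = mex{g(k−s) : s ∈ {1, 4, 7}, s ≤ k}:
k:     0  1  2  3  4  5  6  7  8  9 10 11 12 13
g(k):  0  1  0  1  2  0  1  2  0  1  0  1  2  0
The P-positions (g = 0) in 0..13 are 0, 2, 5, 8, 10, 13.

0, 2, 5, 8, 10, 13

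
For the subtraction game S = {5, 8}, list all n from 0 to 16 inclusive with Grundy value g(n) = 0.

0, 1, 2, 3, 4, 13, 14, 15, 16

Build the Grundy sequence with g(k) = mex{g(k−s) : s ∈ {5, 8}, s ≤ k}:
k:     0  1  2  3  4  5  6  7  8  9 10 11 12 13 14 15 16
g(k):  0  0  0  0  0  1  1  1  1  1  2  2  2  0  0  0  0
The P-positions (g = 0) in 0..16 are 0, 1, 2, 3, 4, 13, 14, 15, 16.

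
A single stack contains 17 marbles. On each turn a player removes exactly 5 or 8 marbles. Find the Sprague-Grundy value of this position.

0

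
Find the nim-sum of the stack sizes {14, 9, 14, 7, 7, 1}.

Nim-sum: 14 XOR 9 XOR 14 XOR 7 XOR 7 XOR 1 = 8.

8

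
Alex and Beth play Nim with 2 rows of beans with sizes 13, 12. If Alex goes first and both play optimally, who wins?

Alex wins

Write each in binary and XOR column by column:
  1101  (13)
  1100  (12)
  ----
  0001  (1)
The nim-sum is 1 ≠ 0, so this is an N-position: the player to move can win; Alex has a winning move.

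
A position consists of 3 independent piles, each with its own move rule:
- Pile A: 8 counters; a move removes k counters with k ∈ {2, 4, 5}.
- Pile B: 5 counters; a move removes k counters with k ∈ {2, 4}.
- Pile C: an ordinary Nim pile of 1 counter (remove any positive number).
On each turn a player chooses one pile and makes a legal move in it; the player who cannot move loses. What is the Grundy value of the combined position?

3

Build the Grundy sequence for pile A with g(k) = mex{g(k−s) : s ∈ {2, 4, 5}, s ≤ k}:
k:     0  1  2  3  4  5  6  7  8
g(k):  0  0  1  1  2  2  3  0  0
So g(8) = 0.
Build the Grundy sequence for pile B with g(k) = mex{g(k−s) : s ∈ {2, 4}, s ≤ k}:
k:     0  1  2  3  4  5
g(k):  0  0  1  1  2  2
So g(5) = 2.
Pile C is a plain Nim pile of size 1, so its Grundy value is 1.
The value of a disjunctive sum is the nim-sum of the parts.
Combined value = 0 ⊕ 2 ⊕ 1 = 3.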